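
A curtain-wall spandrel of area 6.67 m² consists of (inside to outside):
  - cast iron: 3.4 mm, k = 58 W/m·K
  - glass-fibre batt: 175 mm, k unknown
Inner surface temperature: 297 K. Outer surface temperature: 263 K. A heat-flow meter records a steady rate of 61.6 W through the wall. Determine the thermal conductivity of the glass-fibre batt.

k ≈ 0.0475 W/(m·K)

Using the resistance-network approach (series):
R_cast iron = L/(kA) = 0.0034/(58×6.67) = 8.789×10^-6 K/W
Sum of known resistances R_other = 8.789×10^-6 K/W
Total R = ΔT/Q = 34/61.6 = 0.5519 K/W
R_glass-fibre batt = R_total − R_other = 0.5519 K/W
k = L/(R·A) = 0.175/(0.5519×6.67)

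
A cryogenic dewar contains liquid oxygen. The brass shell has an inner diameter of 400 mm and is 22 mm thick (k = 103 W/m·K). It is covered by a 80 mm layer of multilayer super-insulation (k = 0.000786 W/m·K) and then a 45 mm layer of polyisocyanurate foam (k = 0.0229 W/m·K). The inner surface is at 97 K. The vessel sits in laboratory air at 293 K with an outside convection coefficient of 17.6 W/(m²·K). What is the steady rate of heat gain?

Q ≈ 1.6 W

Spherical conduction: R = (1/r_in − 1/r_out)/(4πk) per layer; series-sum.
R_brass shell = (1/0.2 − 1/0.222)/(4π×103) = 3.828×10^-4 K/W
R_multilayer super-insulation = (1/0.222 − 1/0.302)/(4π×0.000786) = 120.8 K/W
R_polyisocyanurate foam = (1/0.302 − 1/0.347)/(4π×0.0229) = 1.492 K/W
R_outer film = 1/(h·4πr_o²) = 1/(17.6×4π×0.347²) = 0.03755 K/W
R_total = 122.3 K/W
Q = ΔT/R_total = 196/122.3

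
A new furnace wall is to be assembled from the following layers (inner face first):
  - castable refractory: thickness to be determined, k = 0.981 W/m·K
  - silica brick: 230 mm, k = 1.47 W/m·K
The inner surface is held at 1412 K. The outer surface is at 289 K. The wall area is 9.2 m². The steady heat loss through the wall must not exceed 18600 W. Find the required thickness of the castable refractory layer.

Using the resistance-network approach (series):
R_silica brick = L/(kA) = 0.23/(1.47×9.2) = 0.01701 K/W
Sum of the known resistances R_other = 0.01701 K/W
Required total resistance R_tot = ΔT/Q_allow = 1123/18600 = 0.06038 K/W
R_castable refractory = R_tot − R_other = 0.04337 K/W
L = R·k·A = 0.04337×0.981×9.2

L ≈ 391 mm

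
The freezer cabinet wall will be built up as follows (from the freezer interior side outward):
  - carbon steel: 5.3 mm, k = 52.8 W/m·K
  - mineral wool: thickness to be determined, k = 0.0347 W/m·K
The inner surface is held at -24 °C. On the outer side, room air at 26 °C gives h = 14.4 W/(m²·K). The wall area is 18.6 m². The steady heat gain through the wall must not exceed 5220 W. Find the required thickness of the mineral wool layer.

L ≈ 3.77 mm

Thermal resistances in series:
R_carbon steel = L/(kA) = 0.0053/(52.8×18.6) = 5.397×10^-6 K/W
R_outer film = 1/(h_o·A) = 1/(14.4×18.6) = 0.003734 K/W
Sum of the known resistances R_other = 0.003739 K/W
Required total resistance R_tot = ΔT/Q_allow = 50/5220 = 0.009579 K/W
R_mineral wool = R_tot − R_other = 0.00584 K/W
L = R·k·A = 0.00584×0.0347×18.6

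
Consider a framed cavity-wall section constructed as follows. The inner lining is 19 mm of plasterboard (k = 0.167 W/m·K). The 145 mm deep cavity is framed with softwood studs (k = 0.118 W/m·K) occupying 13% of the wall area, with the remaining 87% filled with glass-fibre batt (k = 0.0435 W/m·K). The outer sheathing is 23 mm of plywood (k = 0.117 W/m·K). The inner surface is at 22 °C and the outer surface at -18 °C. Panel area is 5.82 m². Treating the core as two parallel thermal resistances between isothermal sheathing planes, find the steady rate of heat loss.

Sheathing layers in series; stud and cavity paths in parallel between them.
R_inner = 0.019/(0.167×5.82) = 0.01955 K/W
R_stud  = 0.145/(0.118×0.13×5.82) = 1.624 K/W
R_cav   = 0.145/(0.0435×0.87×5.82) = 0.6583 K/W
1/R_core = 1/R_stud + 1/R_cav → R_core = 0.4684 K/W
R_outer = 0.023/(0.117×5.82) = 0.03378 K/W
R_total = 0.5218 K/W
Q = ΔT/R_total = 40/0.5218

Q ≈ 76.7 W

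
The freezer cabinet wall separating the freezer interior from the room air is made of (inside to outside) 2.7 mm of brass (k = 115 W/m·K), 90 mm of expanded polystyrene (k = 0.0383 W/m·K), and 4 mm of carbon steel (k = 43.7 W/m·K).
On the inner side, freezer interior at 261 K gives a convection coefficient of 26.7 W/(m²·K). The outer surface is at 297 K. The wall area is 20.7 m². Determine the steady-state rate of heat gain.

Thermal resistances in series:
R_inner film = 1/(h_i·A) = 1/(26.7×20.7) = 0.001809 K/W
R_brass = L/(kA) = 0.0027/(115×20.7) = 1.134×10^-6 K/W
R_expanded polystyrene = L/(kA) = 0.09/(0.0383×20.7) = 0.1135 K/W
R_carbon steel = L/(kA) = 0.004/(43.7×20.7) = 4.422×10^-6 K/W
R_total = 0.1153 K/W
Q = ΔT / R_total = 36 / 0.1153

Q ≈ 312 W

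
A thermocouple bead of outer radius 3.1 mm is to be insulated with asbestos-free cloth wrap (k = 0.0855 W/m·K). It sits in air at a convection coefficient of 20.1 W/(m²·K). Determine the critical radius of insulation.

r_cr ≈ 8.51 mm

For a sphere r_cr = 2k/h = 2×0.0855/20.1
r_cr = 8.51 mm; since the bare radius (3.1 mm) is below r_cr, adding a thin layer of insulation will *increase* heat loss.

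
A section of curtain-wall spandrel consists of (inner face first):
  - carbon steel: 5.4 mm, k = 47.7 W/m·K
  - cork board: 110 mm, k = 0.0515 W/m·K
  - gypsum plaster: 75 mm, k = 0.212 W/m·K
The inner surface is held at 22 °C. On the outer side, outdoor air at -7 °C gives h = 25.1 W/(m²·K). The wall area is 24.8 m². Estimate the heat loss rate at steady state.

Treating each layer as a thermal resistance in series:
R_carbon steel = L/(kA) = 0.0054/(47.7×24.8) = 4.565×10^-6 K/W
R_cork board = L/(kA) = 0.11/(0.0515×24.8) = 0.08613 K/W
R_gypsum plaster = L/(kA) = 0.075/(0.212×24.8) = 0.01427 K/W
R_outer film = 1/(h_o·A) = 1/(25.1×24.8) = 0.001606 K/W
R_total = 0.102 K/W
Q = ΔT / R_total = 29 / 0.102

Q ≈ 284 W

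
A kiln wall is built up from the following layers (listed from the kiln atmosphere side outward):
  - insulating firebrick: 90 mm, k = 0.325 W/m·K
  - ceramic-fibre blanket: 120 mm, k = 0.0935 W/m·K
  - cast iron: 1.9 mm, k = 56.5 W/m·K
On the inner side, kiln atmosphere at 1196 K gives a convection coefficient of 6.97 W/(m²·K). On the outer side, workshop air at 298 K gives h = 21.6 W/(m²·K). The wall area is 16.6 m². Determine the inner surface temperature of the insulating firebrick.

Treating each layer as a thermal resistance in series:
R_inner film = 1/(h_i·A) = 1/(6.97×16.6) = 0.008643 K/W
R_insulating firebrick = L/(kA) = 0.09/(0.325×16.6) = 0.01668 K/W
R_ceramic-fibre blanket = L/(kA) = 0.12/(0.0935×16.6) = 0.07731 K/W
R_cast iron = L/(kA) = 0.0019/(56.5×16.6) = 2.026×10^-6 K/W
R_outer film = 1/(h_o·A) = 1/(21.6×16.6) = 0.002789 K/W
R_total = 0.1054 K/W;  Q = ΔT/R_total = 898/0.1054 = 8517 W
T_interface = T_inner − Q·ΣR(inner→interface) = 1196 − 8520×0.008643

T ≈ 1120 K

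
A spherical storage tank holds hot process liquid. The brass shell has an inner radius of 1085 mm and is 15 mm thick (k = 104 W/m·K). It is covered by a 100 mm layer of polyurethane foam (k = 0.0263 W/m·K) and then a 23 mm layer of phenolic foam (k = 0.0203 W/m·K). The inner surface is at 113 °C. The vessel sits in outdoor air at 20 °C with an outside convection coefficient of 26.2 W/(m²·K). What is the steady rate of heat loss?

For a spherical shell R = (1/r₁ − 1/r₂)/(4πk); film R = 1/(h·4πr²). In series:
R_brass shell = (1/1.085 − 1/1.1)/(4π×104) = 9.617×10^-6 K/W
R_polyurethane foam = (1/1.1 − 1/1.2)/(4π×0.0263) = 0.2292 K/W
R_phenolic foam = (1/1.2 − 1/1.223)/(4π×0.0203) = 0.06143 K/W
R_outer film = 1/(h·4πr_o²) = 1/(26.2×4π×1.223²) = 0.002031 K/W
R_total = 0.2927 K/W
Q = ΔT/R_total = 93/0.2927

Q ≈ 318 W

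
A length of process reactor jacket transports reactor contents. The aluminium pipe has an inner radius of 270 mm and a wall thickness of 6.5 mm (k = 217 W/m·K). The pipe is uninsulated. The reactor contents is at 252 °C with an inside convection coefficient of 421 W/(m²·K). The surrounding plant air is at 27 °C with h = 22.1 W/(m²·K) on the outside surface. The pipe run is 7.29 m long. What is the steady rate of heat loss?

Q ≈ 59700 W

Radial resistances (cylindrical: R_cond = ln(r_o/r_i)/(2πkL), R_conv = 1/(h·2πrL)):
R_inner film = 1/(h_i·2πr₁L) = 1/(421×2π×0.27×7.29) = 1.921×10^-4 K/W
R_aluminium pipe wall = ln(276.5/270)/(2π×217×7.29) = 2.393×10^-6 K/W
R_outer film = 1/(h_o·2πr_oL) = 1/(22.1×2π×0.2765×7.29) = 0.003573 K/W
R_total = 0.003767 K/W
Q = ΔT/R_total = 225/0.003767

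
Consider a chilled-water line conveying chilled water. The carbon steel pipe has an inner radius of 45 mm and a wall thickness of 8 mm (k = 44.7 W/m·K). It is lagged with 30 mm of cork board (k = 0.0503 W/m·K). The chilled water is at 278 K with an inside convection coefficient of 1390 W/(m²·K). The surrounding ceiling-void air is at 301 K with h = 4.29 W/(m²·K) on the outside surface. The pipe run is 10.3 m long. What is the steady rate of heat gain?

Radial resistances (cylindrical: R_cond = ln(r_o/r_i)/(2πkL), R_conv = 1/(h·2πrL)):
R_inner film = 1/(h_i·2πr₁L) = 1/(1390×2π×0.045×10.3) = 2.47×10^-4 K/W
R_carbon steel pipe wall = ln(53/45)/(2π×44.7×10.3) = 5.656×10^-5 K/W
R_cork board = ln(83/53)/(2π×0.0503×10.3) = 0.1378 K/W
R_outer film = 1/(h_o·2πr_oL) = 1/(4.29×2π×0.083×10.3) = 0.0434 K/W
R_total = 0.1815 K/W
Q = ΔT/R_total = 23/0.1815

Q ≈ 127 W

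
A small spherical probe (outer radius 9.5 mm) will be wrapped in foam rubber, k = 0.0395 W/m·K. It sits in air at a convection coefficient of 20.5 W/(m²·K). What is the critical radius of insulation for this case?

r_cr ≈ 3.85 mm

For a sphere r_cr = 2k/h = 2×0.0395/20.5
r_cr = 3.85 mm; since the bare radius (9.5 mm) is above r_cr, any added insulation will reduce heat loss.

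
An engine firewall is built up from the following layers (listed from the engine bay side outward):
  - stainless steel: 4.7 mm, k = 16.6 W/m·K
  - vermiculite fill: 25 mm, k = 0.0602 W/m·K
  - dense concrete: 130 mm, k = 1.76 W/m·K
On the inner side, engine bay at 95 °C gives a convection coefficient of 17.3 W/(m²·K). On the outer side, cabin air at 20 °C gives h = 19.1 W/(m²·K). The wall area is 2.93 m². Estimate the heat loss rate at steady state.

Q ≈ 367 W

Series thermal resistances:
R_inner film = 1/(h_i·A) = 1/(17.3×2.93) = 0.01973 K/W
R_stainless steel = L/(kA) = 0.0047/(16.6×2.93) = 9.663×10^-5 K/W
R_vermiculite fill = L/(kA) = 0.025/(0.0602×2.93) = 0.1417 K/W
R_dense concrete = L/(kA) = 0.13/(1.76×2.93) = 0.02521 K/W
R_outer film = 1/(h_o·A) = 1/(19.1×2.93) = 0.01787 K/W
R_total = 0.2046 K/W
Q = ΔT / R_total = 75 / 0.2046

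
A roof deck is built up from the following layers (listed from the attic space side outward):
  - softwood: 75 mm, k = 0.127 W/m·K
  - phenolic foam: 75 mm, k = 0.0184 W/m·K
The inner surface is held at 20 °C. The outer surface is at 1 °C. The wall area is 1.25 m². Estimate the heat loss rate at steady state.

Treating each layer as a thermal resistance in series:
R_softwood = L/(kA) = 0.075/(0.127×1.25) = 0.4724 K/W
R_phenolic foam = L/(kA) = 0.075/(0.0184×1.25) = 3.261 K/W
R_total = 3.733 K/W
Q = ΔT / R_total = 19 / 3.733

Q ≈ 5.09 W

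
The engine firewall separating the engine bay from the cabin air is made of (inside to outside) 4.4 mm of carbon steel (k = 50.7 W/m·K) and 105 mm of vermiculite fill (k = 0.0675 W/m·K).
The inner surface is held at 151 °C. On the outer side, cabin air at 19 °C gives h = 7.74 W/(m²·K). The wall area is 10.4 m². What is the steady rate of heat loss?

Series thermal resistances:
R_carbon steel = L/(kA) = 0.0044/(50.7×10.4) = 8.345×10^-6 K/W
R_vermiculite fill = L/(kA) = 0.105/(0.0675×10.4) = 0.1496 K/W
R_outer film = 1/(h_o·A) = 1/(7.74×10.4) = 0.01242 K/W
R_total = 0.162 K/W
Q = ΔT / R_total = 132 / 0.162

Q ≈ 815 W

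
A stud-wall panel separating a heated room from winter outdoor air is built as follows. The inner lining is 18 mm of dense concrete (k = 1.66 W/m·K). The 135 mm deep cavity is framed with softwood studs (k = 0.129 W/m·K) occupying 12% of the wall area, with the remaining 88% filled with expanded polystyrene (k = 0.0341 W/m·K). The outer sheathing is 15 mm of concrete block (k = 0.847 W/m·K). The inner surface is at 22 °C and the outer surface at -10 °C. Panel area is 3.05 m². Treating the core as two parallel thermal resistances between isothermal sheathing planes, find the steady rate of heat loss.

Q ≈ 32.6 W

Sheathing layers in series; stud and cavity paths in parallel between them.
R_inner = 0.018/(1.66×3.05) = 0.003555 K/W
R_stud  = 0.135/(0.129×0.12×3.05) = 2.859 K/W
R_cav   = 0.135/(0.0341×0.88×3.05) = 1.475 K/W
1/R_core = 1/R_stud + 1/R_cav → R_core = 0.9731 K/W
R_outer = 0.015/(0.847×3.05) = 0.005806 K/W
R_total = 0.9824 K/W
Q = ΔT/R_total = 32/0.9824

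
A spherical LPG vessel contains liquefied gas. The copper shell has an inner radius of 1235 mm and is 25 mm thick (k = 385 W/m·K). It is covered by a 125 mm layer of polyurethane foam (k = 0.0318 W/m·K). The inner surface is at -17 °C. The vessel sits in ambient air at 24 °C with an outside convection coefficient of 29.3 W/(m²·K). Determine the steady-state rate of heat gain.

Each spherical layer contributes R = (1/r_i − 1/r_o)/(4πk):
R_copper shell = (1/1.235 − 1/1.26)/(4π×385) = 3.321×10^-6 K/W
R_polyurethane foam = (1/1.26 − 1/1.385)/(4π×0.0318) = 0.1792 K/W
R_outer film = 1/(h·4πr_o²) = 1/(29.3×4π×1.385²) = 0.001416 K/W
R_total = 0.1807 K/W
Q = ΔT/R_total = 41/0.1807

Q ≈ 227 W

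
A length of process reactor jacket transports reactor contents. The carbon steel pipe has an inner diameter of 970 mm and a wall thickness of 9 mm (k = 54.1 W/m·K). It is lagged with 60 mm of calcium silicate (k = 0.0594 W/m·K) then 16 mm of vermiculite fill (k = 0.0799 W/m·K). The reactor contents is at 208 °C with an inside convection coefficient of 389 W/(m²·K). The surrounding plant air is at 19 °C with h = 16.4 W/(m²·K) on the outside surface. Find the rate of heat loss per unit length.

q′ ≈ 495 W/m

For a radial system each layer contributes R = ln(r_out/r_in)/(2πkL); films add R = 1/(hA).
R_inner film = 1/(h_i·2πr₁L) = 1/(389×2π×0.485×1) = 8.436×10^-4 K/W
R_carbon steel pipe wall = ln(494/485)/(2π×54.1×1) = 5.409×10^-5 K/W
R_calcium silicate = ln(554/494)/(2π×0.0594×1) = 0.3071 K/W
R_vermiculite fill = ln(570/554)/(2π×0.0799×1) = 0.05671 K/W
R_outer film = 1/(h_o·2πr_oL) = 1/(16.4×2π×0.57×1) = 0.01703 K/W
R_total = 0.3818 K/W
Q = ΔT/R_total = 189/0.3818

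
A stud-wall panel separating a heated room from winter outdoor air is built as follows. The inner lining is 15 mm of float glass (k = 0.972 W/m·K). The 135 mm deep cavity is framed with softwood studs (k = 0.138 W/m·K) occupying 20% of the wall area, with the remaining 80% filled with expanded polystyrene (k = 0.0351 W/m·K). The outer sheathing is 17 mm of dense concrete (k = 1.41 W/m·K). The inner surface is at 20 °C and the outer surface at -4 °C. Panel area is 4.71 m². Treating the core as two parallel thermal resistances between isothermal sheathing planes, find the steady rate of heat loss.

Q ≈ 46.1 W

Sheathing layers in series; stud and cavity paths in parallel between them.
R_inner = 0.015/(0.972×4.71) = 0.003276 K/W
R_stud  = 0.135/(0.138×0.2×4.71) = 1.038 K/W
R_cav   = 0.135/(0.0351×0.8×4.71) = 1.021 K/W
1/R_core = 1/R_stud + 1/R_cav → R_core = 0.5148 K/W
R_outer = 0.017/(1.41×4.71) = 0.00256 K/W
R_total = 0.5206 K/W
Q = ΔT/R_total = 24/0.5206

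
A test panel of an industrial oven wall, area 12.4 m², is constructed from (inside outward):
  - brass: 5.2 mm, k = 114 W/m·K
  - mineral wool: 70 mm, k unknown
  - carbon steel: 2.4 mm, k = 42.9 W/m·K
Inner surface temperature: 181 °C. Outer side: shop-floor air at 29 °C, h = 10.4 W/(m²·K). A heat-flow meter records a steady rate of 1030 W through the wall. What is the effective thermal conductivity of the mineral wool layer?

k ≈ 0.0404 W/(m·K)

Series thermal resistances:
R_brass = L/(kA) = 0.0052/(114×12.4) = 3.679×10^-6 K/W
R_carbon steel = L/(kA) = 0.0024/(42.9×12.4) = 4.512×10^-6 K/W
R_outer film = 1/(h_o·A) = 1/(10.4×12.4) = 0.007754 K/W
Sum of known resistances R_other = 0.007763 K/W
Total R = ΔT/Q = 152/1030 = 0.1476 K/W
R_mineral wool = R_total − R_other = 0.1398 K/W
k = L/(R·A) = 0.07/(0.1398×12.4)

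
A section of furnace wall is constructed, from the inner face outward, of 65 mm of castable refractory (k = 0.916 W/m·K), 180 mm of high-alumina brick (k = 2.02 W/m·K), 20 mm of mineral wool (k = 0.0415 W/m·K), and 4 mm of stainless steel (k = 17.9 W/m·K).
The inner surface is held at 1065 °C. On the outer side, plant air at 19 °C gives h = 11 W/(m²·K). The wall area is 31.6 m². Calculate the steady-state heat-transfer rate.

Treating each layer as a thermal resistance in series:
R_castable refractory = L/(kA) = 0.065/(0.916×31.6) = 0.002246 K/W
R_high-alumina brick = L/(kA) = 0.18/(2.02×31.6) = 0.00282 K/W
R_mineral wool = L/(kA) = 0.02/(0.0415×31.6) = 0.01525 K/W
R_stainless steel = L/(kA) = 0.004/(17.9×31.6) = 7.072×10^-6 K/W
R_outer film = 1/(h_o·A) = 1/(11×31.6) = 0.002877 K/W
R_total = 0.0232 K/W
Q = ΔT / R_total = 1046 / 0.0232

Q ≈ 45100 W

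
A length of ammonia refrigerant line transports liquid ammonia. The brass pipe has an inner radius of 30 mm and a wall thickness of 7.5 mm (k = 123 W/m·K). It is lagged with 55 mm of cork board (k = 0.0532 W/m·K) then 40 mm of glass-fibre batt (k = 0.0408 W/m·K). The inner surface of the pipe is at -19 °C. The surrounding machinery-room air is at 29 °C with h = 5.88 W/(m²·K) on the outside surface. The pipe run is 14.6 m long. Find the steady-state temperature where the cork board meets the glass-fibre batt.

Radial resistances (cylindrical: R_cond = ln(r_o/r_i)/(2πkL), R_conv = 1/(h·2πrL)):
R_brass pipe wall = ln(37.5/30)/(2π×123×14.6) = 1.978×10^-5 K/W
R_cork board = ln(92.5/37.5)/(2π×0.0532×14.6) = 0.185 K/W
R_glass-fibre batt = ln(132.5/92.5)/(2π×0.0408×14.6) = 0.09602 K/W
R_outer film = 1/(h_o·2πr_oL) = 1/(5.88×2π×0.1325×14.6) = 0.01399 K/W
R_total = 0.295 K/W
Q = ΔT/R_total = 48/0.295
Q = 163 W
T_interface = T_inner + Q·ΣR(inner→interface) = -19 + 163×0.185

T ≈ 11.1 °C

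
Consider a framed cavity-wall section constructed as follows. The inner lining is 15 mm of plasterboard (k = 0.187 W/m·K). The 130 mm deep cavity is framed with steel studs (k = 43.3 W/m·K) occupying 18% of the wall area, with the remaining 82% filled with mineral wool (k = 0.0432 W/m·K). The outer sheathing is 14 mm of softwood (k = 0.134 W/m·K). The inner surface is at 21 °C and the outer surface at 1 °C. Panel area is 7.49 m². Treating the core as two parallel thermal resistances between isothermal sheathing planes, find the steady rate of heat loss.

Sheathing layers in series; stud and cavity paths in parallel between them.
R_inner = 0.015/(0.187×7.49) = 0.01071 K/W
R_stud  = 0.13/(43.3×0.18×7.49) = 0.002227 K/W
R_cav   = 0.13/(0.0432×0.82×7.49) = 0.49 K/W
1/R_core = 1/R_stud + 1/R_cav → R_core = 0.002217 K/W
R_outer = 0.014/(0.134×7.49) = 0.01395 K/W
R_total = 0.02688 K/W
Q = ΔT/R_total = 20/0.02688

Q ≈ 744 W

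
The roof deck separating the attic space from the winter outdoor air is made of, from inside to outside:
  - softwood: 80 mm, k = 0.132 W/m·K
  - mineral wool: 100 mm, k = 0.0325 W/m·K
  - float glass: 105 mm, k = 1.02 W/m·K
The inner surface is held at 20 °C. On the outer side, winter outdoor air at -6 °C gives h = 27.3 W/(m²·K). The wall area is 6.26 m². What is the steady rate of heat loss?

Model the wall as resistances in series:
R_softwood = L/(kA) = 0.08/(0.132×6.26) = 0.09681 K/W
R_mineral wool = L/(kA) = 0.1/(0.0325×6.26) = 0.4915 K/W
R_float glass = L/(kA) = 0.105/(1.02×6.26) = 0.01644 K/W
R_outer film = 1/(h_o·A) = 1/(27.3×6.26) = 0.005851 K/W
R_total = 0.6106 K/W
Q = ΔT / R_total = 26 / 0.6106

Q ≈ 42.6 W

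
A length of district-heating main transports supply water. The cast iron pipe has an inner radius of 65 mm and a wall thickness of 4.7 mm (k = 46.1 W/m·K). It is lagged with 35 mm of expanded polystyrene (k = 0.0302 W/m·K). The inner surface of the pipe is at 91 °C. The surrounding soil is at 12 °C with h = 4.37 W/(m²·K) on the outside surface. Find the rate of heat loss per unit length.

q′ ≈ 31.7 W/m

Cylindrical conduction, so R = ln(r₂/r₁)/(2πkL) per layer, in series:
R_cast iron pipe wall = ln(69.7/65)/(2π×46.1×1) = 2.41×10^-4 K/W
R_expanded polystyrene = ln(104.7/69.7)/(2π×0.0302×1) = 2.144 K/W
R_outer film = 1/(h_o·2πr_oL) = 1/(4.37×2π×0.1047×1) = 0.3479 K/W
R_total = 2.492 K/W
Q = ΔT/R_total = 79/2.492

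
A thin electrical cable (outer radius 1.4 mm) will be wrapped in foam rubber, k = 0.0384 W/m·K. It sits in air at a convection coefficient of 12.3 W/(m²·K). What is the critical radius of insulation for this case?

r_cr ≈ 3.12 mm

For a cylinder r_cr = k/h = 0.0384/12.3
r_cr = 3.12 mm; since the bare radius (1.4 mm) is below r_cr, adding a thin layer of insulation will *increase* heat loss.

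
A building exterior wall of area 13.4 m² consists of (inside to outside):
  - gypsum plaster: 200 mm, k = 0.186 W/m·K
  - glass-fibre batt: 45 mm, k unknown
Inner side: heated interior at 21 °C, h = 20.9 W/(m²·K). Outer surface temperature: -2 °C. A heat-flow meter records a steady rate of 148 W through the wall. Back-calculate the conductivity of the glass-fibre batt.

k ≈ 0.0469 W/(m·K)

Series thermal resistances:
R_inner film = 1/(h_i·A) = 1/(20.9×13.4) = 0.003571 K/W
R_gypsum plaster = L/(kA) = 0.2/(0.186×13.4) = 0.08024 K/W
Sum of known resistances R_other = 0.08381 K/W
Total R = ΔT/Q = 23/148 = 0.1554 K/W
R_glass-fibre batt = R_total − R_other = 0.07159 K/W
k = L/(R·A) = 0.045/(0.07159×13.4)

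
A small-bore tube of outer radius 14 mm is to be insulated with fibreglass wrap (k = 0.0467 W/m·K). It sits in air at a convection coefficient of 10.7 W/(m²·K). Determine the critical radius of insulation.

For a cylinder r_cr = k/h = 0.0467/10.7
r_cr = 4.36 mm; since the bare radius (14 mm) is above r_cr, any added insulation will reduce heat loss.

r_cr ≈ 4.36 mm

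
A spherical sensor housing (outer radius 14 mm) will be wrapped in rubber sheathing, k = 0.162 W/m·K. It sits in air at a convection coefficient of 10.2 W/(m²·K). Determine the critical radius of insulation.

For a sphere r_cr = 2k/h = 2×0.162/10.2
r_cr = 31.8 mm; since the bare radius (14 mm) is below r_cr, adding a thin layer of insulation will *increase* heat loss.

r_cr ≈ 31.8 mm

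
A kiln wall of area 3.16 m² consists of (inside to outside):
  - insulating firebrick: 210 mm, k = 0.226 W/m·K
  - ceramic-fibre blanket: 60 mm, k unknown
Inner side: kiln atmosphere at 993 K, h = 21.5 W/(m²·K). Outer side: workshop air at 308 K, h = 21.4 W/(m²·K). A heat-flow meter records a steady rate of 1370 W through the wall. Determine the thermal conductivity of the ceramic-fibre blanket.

Treating each layer as a thermal resistance in series:
R_inner film = 1/(h_i·A) = 1/(21.5×3.16) = 0.01472 K/W
R_insulating firebrick = L/(kA) = 0.21/(0.226×3.16) = 0.2941 K/W
R_outer film = 1/(h_o·A) = 1/(21.4×3.16) = 0.01479 K/W
Sum of known resistances R_other = 0.3236 K/W
Total R = ΔT/Q = 685/1370 = 0.5 K/W
R_ceramic-fibre blanket = R_total − R_other = 0.1764 K/W
k = L/(R·A) = 0.06/(0.1764×3.16)

k ≈ 0.108 W/(m·K)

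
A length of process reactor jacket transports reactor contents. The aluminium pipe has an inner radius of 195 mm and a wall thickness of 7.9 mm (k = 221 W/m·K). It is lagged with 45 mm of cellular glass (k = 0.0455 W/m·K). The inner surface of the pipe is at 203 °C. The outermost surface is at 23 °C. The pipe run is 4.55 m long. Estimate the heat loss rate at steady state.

Treating each annulus and film as a series resistance:
R_aluminium pipe wall = ln(202.9/195)/(2π×221×4.55) = 6.286×10^-6 K/W
R_cellular glass = ln(247.9/202.9)/(2π×0.0455×4.55) = 0.154 K/W
R_total = 0.154 K/W
Q = ΔT/R_total = 180/0.154

Q ≈ 1170 W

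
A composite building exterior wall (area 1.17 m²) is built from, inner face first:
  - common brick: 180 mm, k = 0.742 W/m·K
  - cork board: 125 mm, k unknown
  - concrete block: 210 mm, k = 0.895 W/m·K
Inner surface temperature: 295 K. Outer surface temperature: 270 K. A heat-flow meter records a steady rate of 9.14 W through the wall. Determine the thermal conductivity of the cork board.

Series thermal resistances:
R_common brick = L/(kA) = 0.18/(0.742×1.17) = 0.2073 K/W
R_concrete block = L/(kA) = 0.21/(0.895×1.17) = 0.2005 K/W
Sum of known resistances R_other = 0.4079 K/W
Total R = ΔT/Q = 25/9.14 = 2.735 K/W
R_cork board = R_total − R_other = 2.327 K/W
k = L/(R·A) = 0.125/(2.327×1.17)

k ≈ 0.0459 W/(m·K)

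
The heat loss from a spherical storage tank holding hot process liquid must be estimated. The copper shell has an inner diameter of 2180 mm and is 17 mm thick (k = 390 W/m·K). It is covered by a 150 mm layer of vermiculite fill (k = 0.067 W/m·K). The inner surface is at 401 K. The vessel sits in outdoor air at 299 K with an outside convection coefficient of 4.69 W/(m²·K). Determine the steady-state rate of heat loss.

Each spherical layer contributes R = (1/r_i − 1/r_o)/(4πk):
R_copper shell = (1/1.09 − 1/1.107)/(4π×390) = 2.875×10^-6 K/W
R_vermiculite fill = (1/1.107 − 1/1.257)/(4π×0.067) = 0.128 K/W
R_outer film = 1/(h·4πr_o²) = 1/(4.69×4π×1.257²) = 0.01074 K/W
R_total = 0.1388 K/W
Q = ΔT/R_total = 102/0.1388

Q ≈ 735 W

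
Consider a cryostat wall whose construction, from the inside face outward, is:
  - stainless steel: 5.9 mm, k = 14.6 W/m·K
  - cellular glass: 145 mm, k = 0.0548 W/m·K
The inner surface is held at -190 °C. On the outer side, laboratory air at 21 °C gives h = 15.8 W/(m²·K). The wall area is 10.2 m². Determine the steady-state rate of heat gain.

Series thermal resistances:
R_stainless steel = L/(kA) = 0.0059/(14.6×10.2) = 3.962×10^-5 K/W
R_cellular glass = L/(kA) = 0.145/(0.0548×10.2) = 0.2594 K/W
R_outer film = 1/(h_o·A) = 1/(15.8×10.2) = 0.006205 K/W
R_total = 0.2657 K/W
Q = ΔT / R_total = 211 / 0.2657

Q ≈ 794 W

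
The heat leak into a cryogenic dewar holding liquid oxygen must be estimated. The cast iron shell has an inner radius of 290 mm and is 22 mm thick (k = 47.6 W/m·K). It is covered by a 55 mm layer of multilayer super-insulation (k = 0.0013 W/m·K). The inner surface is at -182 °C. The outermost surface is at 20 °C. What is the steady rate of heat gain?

Q ≈ 6.87 W

For a spherical shell R = (1/r₁ − 1/r₂)/(4πk); film R = 1/(h·4πr²). In series:
R_cast iron shell = (1/0.29 − 1/0.312)/(4π×47.6) = 4.065×10^-4 K/W
R_multilayer super-insulation = (1/0.312 − 1/0.367)/(4π×0.0013) = 29.4 K/W
R_total = 29.4 K/W
Q = ΔT/R_total = 202/29.4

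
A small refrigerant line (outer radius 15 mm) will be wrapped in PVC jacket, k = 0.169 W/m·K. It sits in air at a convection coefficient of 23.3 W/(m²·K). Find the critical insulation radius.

r_cr ≈ 7.25 mm

For a cylinder r_cr = k/h = 0.169/23.3
r_cr = 7.25 mm; since the bare radius (15 mm) is above r_cr, any added insulation will reduce heat loss.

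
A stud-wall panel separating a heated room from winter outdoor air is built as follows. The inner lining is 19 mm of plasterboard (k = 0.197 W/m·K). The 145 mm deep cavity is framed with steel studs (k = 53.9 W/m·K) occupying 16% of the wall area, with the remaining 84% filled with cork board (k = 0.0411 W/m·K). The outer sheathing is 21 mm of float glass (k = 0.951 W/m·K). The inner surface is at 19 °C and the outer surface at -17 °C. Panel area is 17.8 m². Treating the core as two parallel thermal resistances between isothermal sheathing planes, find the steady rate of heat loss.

Sheathing layers in series; stud and cavity paths in parallel between them.
R_inner = 0.019/(0.197×17.8) = 0.005418 K/W
R_stud  = 0.145/(53.9×0.16×17.8) = 9.446×10^-4 K/W
R_cav   = 0.145/(0.0411×0.84×17.8) = 0.236 K/W
1/R_core = 1/R_stud + 1/R_cav → R_core = 9.408×10^-4 K/W
R_outer = 0.021/(0.951×17.8) = 0.001241 K/W
R_total = 0.0076 K/W
Q = ΔT/R_total = 36/0.0076

Q ≈ 4740 W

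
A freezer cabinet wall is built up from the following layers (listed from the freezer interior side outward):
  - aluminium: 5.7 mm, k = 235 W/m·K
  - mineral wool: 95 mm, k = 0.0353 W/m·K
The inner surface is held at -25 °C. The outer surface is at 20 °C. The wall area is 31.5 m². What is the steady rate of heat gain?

Thermal resistances in series:
R_aluminium = L/(kA) = 0.0057/(235×31.5) = 7.7×10^-7 K/W
R_mineral wool = L/(kA) = 0.095/(0.0353×31.5) = 0.08544 K/W
R_total = 0.08544 K/W
Q = ΔT / R_total = 45 / 0.08544

Q ≈ 527 W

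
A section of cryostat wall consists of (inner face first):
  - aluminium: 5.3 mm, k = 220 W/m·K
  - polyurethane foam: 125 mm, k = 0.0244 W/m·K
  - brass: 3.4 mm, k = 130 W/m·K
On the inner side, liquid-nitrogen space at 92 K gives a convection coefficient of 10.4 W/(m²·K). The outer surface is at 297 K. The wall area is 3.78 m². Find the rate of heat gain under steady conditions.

Q ≈ 148 W

Series thermal resistances:
R_inner film = 1/(h_i·A) = 1/(10.4×3.78) = 0.02544 K/W
R_aluminium = L/(kA) = 0.0053/(220×3.78) = 6.373×10^-6 K/W
R_polyurethane foam = L/(kA) = 0.125/(0.0244×3.78) = 1.355 K/W
R_brass = L/(kA) = 0.0034/(130×3.78) = 6.919×10^-6 K/W
R_total = 1.381 K/W
Q = ΔT / R_total = 205 / 1.381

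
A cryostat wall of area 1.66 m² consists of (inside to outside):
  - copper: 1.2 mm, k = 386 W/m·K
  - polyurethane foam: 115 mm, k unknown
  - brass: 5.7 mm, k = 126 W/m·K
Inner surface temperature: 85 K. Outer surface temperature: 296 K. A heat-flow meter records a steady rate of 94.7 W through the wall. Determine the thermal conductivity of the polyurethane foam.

Model the wall as resistances in series:
R_copper = L/(kA) = 0.0012/(386×1.66) = 1.873×10^-6 K/W
R_brass = L/(kA) = 0.0057/(126×1.66) = 2.725×10^-5 K/W
Sum of known resistances R_other = 2.912×10^-5 K/W
Total R = ΔT/Q = 211/94.7 = 2.228 K/W
R_polyurethane foam = R_total − R_other = 2.228 K/W
k = L/(R·A) = 0.115/(2.228×1.66)

k ≈ 0.0311 W/(m·K)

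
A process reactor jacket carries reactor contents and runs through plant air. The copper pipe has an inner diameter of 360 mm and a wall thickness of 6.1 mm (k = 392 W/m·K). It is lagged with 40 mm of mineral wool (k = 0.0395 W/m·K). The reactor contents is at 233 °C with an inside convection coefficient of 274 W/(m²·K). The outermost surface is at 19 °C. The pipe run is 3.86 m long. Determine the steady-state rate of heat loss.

Per-layer cylindrical resistances, series-summed:
R_inner film = 1/(h_i·2πr₁L) = 1/(274×2π×0.18×3.86) = 8.36×10^-4 K/W
R_copper pipe wall = ln(186.1/180)/(2π×392×3.86) = 3.505×10^-6 K/W
R_mineral wool = ln(226.1/186.1)/(2π×0.0395×3.86) = 0.2032 K/W
R_total = 0.2041 K/W
Q = ΔT/R_total = 214/0.2041

Q ≈ 1050 W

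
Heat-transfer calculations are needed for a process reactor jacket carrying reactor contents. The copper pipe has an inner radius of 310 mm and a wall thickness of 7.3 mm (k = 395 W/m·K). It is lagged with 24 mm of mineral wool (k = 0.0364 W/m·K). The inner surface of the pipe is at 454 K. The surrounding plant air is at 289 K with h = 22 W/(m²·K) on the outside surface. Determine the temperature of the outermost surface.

Per-layer cylindrical resistances, series-summed:
R_copper pipe wall = ln(317.3/310)/(2π×395×1) = 9.378×10^-6 K/W
R_mineral wool = ln(341.3/317.3)/(2π×0.0364×1) = 0.3188 K/W
R_outer film = 1/(h_o·2πr_oL) = 1/(22×2π×0.3413×1) = 0.0212 K/W
R_total = 0.34 K/W
Q = ΔT/R_total = 165/0.34
Q = 485 W/m
T_interface = T_inner − Q·ΣR(inner→interface) = 454 − 485×0.3188

T ≈ 299 K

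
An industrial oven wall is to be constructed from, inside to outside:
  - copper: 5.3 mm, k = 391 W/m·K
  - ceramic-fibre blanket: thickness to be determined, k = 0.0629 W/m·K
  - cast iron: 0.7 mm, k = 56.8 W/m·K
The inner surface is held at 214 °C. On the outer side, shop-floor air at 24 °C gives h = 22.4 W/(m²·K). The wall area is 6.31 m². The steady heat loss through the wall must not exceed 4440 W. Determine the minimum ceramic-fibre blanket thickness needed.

Model the wall as resistances in series:
R_copper = L/(kA) = 0.0053/(391×6.31) = 2.148×10^-6 K/W
R_cast iron = L/(kA) = 0.0007/(56.8×6.31) = 1.953×10^-6 K/W
R_outer film = 1/(h_o·A) = 1/(22.4×6.31) = 0.007075 K/W
Sum of the known resistances R_other = 0.007079 K/W
Required total resistance R_tot = ΔT/Q_allow = 190/4440 = 0.04279 K/W
R_ceramic-fibre blanket = R_tot − R_other = 0.03571 K/W
L = R·k·A = 0.03571×0.0629×6.31

L ≈ 14.2 mm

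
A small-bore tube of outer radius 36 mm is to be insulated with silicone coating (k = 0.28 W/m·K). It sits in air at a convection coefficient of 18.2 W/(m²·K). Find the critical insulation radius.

For a cylinder r_cr = k/h = 0.28/18.2
r_cr = 15.4 mm; since the bare radius (36 mm) is above r_cr, any added insulation will reduce heat loss.

r_cr ≈ 15.4 mm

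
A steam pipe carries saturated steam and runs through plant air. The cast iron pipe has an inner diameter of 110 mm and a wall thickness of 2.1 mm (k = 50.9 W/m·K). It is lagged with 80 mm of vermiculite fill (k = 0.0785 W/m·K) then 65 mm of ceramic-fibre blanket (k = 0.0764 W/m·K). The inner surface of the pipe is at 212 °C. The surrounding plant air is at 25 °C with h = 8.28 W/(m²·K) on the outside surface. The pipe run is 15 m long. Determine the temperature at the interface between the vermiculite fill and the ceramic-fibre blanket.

T ≈ 88.1 °C

Radial resistances (cylindrical: R_cond = ln(r_o/r_i)/(2πkL), R_conv = 1/(h·2πrL)):
R_cast iron pipe wall = ln(57.1/55)/(2π×50.9×15) = 7.811×10^-6 K/W
R_vermiculite fill = ln(137.1/57.1)/(2π×0.0785×15) = 0.1184 K/W
R_ceramic-fibre blanket = ln(202.1/137.1)/(2π×0.0764×15) = 0.05389 K/W
R_outer film = 1/(h_o·2πr_oL) = 1/(8.28×2π×0.2021×15) = 0.006341 K/W
R_total = 0.1786 K/W
Q = ΔT/R_total = 187/0.1786
Q = 1050 W
T_interface = T_inner − Q·ΣR(inner→interface) = 212 − 1050×0.1184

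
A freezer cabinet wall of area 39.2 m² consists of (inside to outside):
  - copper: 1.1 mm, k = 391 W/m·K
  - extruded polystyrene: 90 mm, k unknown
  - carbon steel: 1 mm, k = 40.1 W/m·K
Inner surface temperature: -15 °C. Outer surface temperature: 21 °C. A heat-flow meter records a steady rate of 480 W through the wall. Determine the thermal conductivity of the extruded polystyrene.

Using the resistance-network approach (series):
R_copper = L/(kA) = 0.0011/(391×39.2) = 7.177×10^-8 K/W
R_carbon steel = L/(kA) = 0.001/(40.1×39.2) = 6.362×10^-7 K/W
Sum of known resistances R_other = 7.079×10^-7 K/W
Total R = ΔT/Q = 36/480 = 0.075 K/W
R_extruded polystyrene = R_total − R_other = 0.075 K/W
k = L/(R·A) = 0.09/(0.075×39.2)

k ≈ 0.0306 W/(m·K)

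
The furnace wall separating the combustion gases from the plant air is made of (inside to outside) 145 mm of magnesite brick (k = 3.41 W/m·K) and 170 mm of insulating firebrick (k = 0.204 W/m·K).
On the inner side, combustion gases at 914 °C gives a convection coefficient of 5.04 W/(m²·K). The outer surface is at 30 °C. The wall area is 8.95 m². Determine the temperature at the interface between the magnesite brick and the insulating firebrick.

T ≈ 716 °C

Using the resistance-network approach (series):
R_inner film = 1/(h_i·A) = 1/(5.04×8.95) = 0.02217 K/W
R_magnesite brick = L/(kA) = 0.145/(3.41×8.95) = 0.004751 K/W
R_insulating firebrick = L/(kA) = 0.17/(0.204×8.95) = 0.09311 K/W
R_total = 0.12 K/W;  Q = ΔT/R_total = 884/0.12 = 7365 W
T_interface = T_inner − Q·ΣR(inner→interface) = 914 − 7360×0.02692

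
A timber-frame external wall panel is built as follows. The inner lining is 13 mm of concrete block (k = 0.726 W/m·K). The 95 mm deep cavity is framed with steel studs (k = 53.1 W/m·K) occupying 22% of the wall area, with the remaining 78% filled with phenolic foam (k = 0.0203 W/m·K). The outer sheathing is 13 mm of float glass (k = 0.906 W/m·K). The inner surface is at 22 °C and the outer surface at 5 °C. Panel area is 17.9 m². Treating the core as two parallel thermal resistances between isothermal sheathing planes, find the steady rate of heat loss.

Sheathing layers in series; stud and cavity paths in parallel between them.
R_inner = 0.013/(0.726×17.9) = 0.001 K/W
R_stud  = 0.095/(53.1×0.22×17.9) = 4.543×10^-4 K/W
R_cav   = 0.095/(0.0203×0.78×17.9) = 0.3352 K/W
1/R_core = 1/R_stud + 1/R_cav → R_core = 4.537×10^-4 K/W
R_outer = 0.013/(0.906×17.9) = 8.016×10^-4 K/W
R_total = 0.002256 K/W
Q = ΔT/R_total = 17/0.002256

Q ≈ 7540 W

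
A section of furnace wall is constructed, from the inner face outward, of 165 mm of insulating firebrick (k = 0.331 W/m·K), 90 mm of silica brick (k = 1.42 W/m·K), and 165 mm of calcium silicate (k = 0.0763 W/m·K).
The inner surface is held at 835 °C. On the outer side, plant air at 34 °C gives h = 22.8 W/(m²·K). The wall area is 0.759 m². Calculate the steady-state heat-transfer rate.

Q ≈ 220 W

Treating each layer as a thermal resistance in series:
R_insulating firebrick = L/(kA) = 0.165/(0.331×0.759) = 0.6568 K/W
R_silica brick = L/(kA) = 0.09/(1.42×0.759) = 0.0835 K/W
R_calcium silicate = L/(kA) = 0.165/(0.0763×0.759) = 2.849 K/W
R_outer film = 1/(h_o·A) = 1/(22.8×0.759) = 0.05779 K/W
R_total = 3.647 K/W
Q = ΔT / R_total = 801 / 3.647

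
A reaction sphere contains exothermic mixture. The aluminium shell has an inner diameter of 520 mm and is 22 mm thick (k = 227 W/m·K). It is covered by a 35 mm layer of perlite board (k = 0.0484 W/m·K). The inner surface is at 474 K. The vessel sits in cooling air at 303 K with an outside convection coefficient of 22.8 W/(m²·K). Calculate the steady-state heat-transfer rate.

Q ≈ 252 W

For a spherical shell R = (1/r₁ − 1/r₂)/(4πk); film R = 1/(h·4πr²). In series:
R_aluminium shell = (1/0.26 − 1/0.282)/(4π×227) = 1.052×10^-4 K/W
R_perlite board = (1/0.282 − 1/0.317)/(4π×0.0484) = 0.6437 K/W
R_outer film = 1/(h·4πr_o²) = 1/(22.8×4π×0.317²) = 0.03473 K/W
R_total = 0.6786 K/W
Q = ΔT/R_total = 171/0.6786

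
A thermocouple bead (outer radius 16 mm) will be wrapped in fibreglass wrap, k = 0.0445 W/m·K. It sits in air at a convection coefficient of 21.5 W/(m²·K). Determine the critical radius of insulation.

For a sphere r_cr = 2k/h = 2×0.0445/21.5
r_cr = 4.14 mm; since the bare radius (16 mm) is above r_cr, any added insulation will reduce heat loss.

r_cr ≈ 4.14 mm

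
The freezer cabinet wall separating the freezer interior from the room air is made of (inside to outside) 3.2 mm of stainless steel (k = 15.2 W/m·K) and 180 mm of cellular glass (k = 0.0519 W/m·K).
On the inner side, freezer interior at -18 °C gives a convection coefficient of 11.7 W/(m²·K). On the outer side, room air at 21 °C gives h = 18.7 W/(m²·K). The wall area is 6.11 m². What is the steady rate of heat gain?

Q ≈ 66.1 W

Model the wall as resistances in series:
R_inner film = 1/(h_i·A) = 1/(11.7×6.11) = 0.01399 K/W
R_stainless steel = L/(kA) = 0.0032/(15.2×6.11) = 3.446×10^-5 K/W
R_cellular glass = L/(kA) = 0.18/(0.0519×6.11) = 0.5676 K/W
R_outer film = 1/(h_o·A) = 1/(18.7×6.11) = 0.008752 K/W
R_total = 0.5904 K/W
Q = ΔT / R_total = 39 / 0.5904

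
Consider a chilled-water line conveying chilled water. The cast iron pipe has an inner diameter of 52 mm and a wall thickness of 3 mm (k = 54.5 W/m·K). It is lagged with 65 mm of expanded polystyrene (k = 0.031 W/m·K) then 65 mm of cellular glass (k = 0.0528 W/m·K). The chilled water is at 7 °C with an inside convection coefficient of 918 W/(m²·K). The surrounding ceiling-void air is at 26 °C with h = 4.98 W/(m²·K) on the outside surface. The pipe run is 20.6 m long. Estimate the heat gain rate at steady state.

Q ≈ 50 W

Cylindrical conduction, so R = ln(r₂/r₁)/(2πkL) per layer, in series:
R_inner film = 1/(h_i·2πr₁L) = 1/(918×2π×0.026×20.6) = 3.237×10^-4 K/W
R_cast iron pipe wall = ln(29/26)/(2π×54.5×20.6) = 1.548×10^-5 K/W
R_expanded polystyrene = ln(94/29)/(2π×0.031×20.6) = 0.2931 K/W
R_cellular glass = ln(159/94)/(2π×0.0528×20.6) = 0.07691 K/W
R_outer film = 1/(h_o·2πr_oL) = 1/(4.98×2π×0.159×20.6) = 0.009757 K/W
R_total = 0.3801 K/W
Q = ΔT/R_total = 19/0.3801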